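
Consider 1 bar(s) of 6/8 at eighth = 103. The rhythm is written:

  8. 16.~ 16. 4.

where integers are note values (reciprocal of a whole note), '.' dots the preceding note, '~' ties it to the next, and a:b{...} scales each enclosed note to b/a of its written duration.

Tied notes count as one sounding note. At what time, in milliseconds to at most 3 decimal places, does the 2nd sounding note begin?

1. 0.0ms @ 0 + 873.786ms (3/2)
2. 873.786ms @ 3/2 + 873.786ms (3/2)
3. 1747.573ms @ 3 + 1747.573ms (3)

note 2 onset = 3/2b = 873.786ms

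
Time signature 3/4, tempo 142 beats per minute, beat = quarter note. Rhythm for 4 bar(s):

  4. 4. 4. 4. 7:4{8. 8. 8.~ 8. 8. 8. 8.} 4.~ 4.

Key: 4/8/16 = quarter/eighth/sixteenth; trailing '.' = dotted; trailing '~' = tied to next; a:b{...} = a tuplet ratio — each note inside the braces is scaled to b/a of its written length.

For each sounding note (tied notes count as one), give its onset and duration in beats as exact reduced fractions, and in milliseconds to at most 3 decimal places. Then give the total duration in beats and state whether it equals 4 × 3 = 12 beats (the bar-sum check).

1) 0.0ms=0b +633.803ms=3/2b
2) 633.803ms=3/2b +633.803ms=3/2b
3) 1267.606ms=3b +633.803ms=3/2b
4) 1901.408ms=9/2b +633.803ms=3/2b
5) 2535.211ms=6b +181.087ms=3/7b
6) 2716.298ms=45/7b +181.087ms=3/7b
7) 2897.384ms=48/7b +362.173ms=6/7b
8) 3259.557ms=54/7b +181.087ms=3/7b
9) 3440.644ms=57/7b +181.087ms=3/7b
10) 3621.73ms=60/7b +181.087ms=3/7b
11) 3802.817ms=9b +1267.606ms=3b
Σ=12b of 12 (142bpm 3/4) — PASS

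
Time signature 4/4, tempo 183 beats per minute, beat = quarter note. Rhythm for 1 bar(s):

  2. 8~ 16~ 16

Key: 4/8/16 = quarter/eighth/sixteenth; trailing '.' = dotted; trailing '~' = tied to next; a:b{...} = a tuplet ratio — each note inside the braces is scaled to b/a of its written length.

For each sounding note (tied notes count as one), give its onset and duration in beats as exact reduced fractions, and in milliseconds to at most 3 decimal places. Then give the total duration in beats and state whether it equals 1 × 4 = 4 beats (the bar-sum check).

1) 0.0ms=0b +983.607ms=3b
2) 983.607ms=3b +327.869ms=1b
Σ=4b of 4 (183bpm 4/4) — PASS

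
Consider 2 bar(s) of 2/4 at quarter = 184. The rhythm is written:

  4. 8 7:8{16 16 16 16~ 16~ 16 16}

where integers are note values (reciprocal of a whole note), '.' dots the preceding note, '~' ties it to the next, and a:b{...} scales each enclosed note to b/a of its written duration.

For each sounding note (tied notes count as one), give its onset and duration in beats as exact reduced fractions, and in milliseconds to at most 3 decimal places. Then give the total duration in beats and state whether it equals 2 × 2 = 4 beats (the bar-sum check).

1) 0.0ms=0b +489.13ms=3/2b
2) 489.13ms=3/2b +163.043ms=1/2b
3) 652.174ms=2b +93.168ms=2/7b
4) 745.342ms=16/7b +93.168ms=2/7b
5) 838.509ms=18/7b +93.168ms=2/7b
6) 931.677ms=20/7b +279.503ms=6/7b
7) 1211.18ms=26/7b +93.168ms=2/7b
Σ=4b of 4 (184bpm 2/4) — PASS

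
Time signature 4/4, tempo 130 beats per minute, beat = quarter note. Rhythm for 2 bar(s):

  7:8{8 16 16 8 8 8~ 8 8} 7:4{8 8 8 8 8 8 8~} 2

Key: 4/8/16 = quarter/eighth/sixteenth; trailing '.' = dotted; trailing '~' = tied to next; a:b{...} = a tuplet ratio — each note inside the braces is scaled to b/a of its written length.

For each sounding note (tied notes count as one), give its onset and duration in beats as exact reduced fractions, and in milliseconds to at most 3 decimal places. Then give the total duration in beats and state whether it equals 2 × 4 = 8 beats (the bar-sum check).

1) 0.0ms=0b +263.736ms=4/7b
2) 263.736ms=4/7b +131.868ms=2/7b
3) 395.604ms=6/7b +131.868ms=2/7b
4) 527.473ms=8/7b +263.736ms=4/7b
5) 791.209ms=12/7b +263.736ms=4/7b
6) 1054.945ms=16/7b +527.473ms=8/7b
7) 1582.418ms=24/7b +263.736ms=4/7b
8) 1846.154ms=4b +131.868ms=2/7b
9) 1978.022ms=30/7b +131.868ms=2/7b
10) 2109.89ms=32/7b +131.868ms=2/7b
11) 2241.758ms=34/7b +131.868ms=2/7b
12) 2373.626ms=36/7b +131.868ms=2/7b
13) 2505.495ms=38/7b +131.868ms=2/7b
14) 2637.363ms=40/7b +1054.945ms=16/7b
Σ=8b of 8 (130bpm 4/4) — PASS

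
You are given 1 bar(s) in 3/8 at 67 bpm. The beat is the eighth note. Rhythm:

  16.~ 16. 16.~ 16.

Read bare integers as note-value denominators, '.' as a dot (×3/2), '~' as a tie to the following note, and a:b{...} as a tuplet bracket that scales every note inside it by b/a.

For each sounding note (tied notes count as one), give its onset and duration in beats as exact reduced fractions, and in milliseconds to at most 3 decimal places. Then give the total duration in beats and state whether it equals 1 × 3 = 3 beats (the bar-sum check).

1) 0.0ms=0b +1343.284ms=3/2b
2) 1343.284ms=3/2b +1343.284ms=3/2b
Σ=3b of 3 (67bpm 3/8) — PASS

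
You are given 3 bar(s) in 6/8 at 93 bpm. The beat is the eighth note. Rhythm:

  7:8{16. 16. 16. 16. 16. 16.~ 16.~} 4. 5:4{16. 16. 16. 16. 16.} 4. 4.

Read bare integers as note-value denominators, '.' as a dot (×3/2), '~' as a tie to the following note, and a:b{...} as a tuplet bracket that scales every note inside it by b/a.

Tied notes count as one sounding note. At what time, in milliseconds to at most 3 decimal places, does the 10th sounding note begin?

1. 0.0ms @ 0 + 552.995ms (6/7)
2. 552.995ms @ 6/7 + 552.995ms (6/7)
3. 1105.991ms @ 12/7 + 552.995ms (6/7)
4. 1658.986ms @ 18/7 + 552.995ms (6/7)
5. 2211.982ms @ 24/7 + 552.995ms (6/7)
6. 2764.977ms @ 30/7 + 3041.475ms (33/7)
7. 5806.452ms @ 9 + 387.097ms (3/5)
8. 6193.548ms @ 48/5 + 387.097ms (3/5)
9. 6580.645ms @ 51/5 + 387.097ms (3/5)
10. 6967.742ms @ 54/5 + 387.097ms (3/5)
11. 7354.839ms @ 57/5 + 387.097ms (3/5)
12. 7741.935ms @ 12 + 1935.484ms (3)
13. 9677.419ms @ 15 + 1935.484ms (3)

note 10 onset = 54/5b = 6967.742ms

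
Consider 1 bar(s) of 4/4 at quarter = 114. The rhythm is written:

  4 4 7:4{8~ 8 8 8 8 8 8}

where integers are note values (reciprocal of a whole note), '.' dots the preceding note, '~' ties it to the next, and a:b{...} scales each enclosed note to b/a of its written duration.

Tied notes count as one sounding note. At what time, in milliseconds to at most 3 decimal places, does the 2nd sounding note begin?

1. 0.0ms @ 0 + 526.316ms (1)
2. 526.316ms @ 1 + 526.316ms (1)
3. 1052.632ms @ 2 + 300.752ms (4/7)
4. 1353.383ms @ 18/7 + 150.376ms (2/7)
5. 1503.759ms @ 20/7 + 150.376ms (2/7)
6. 1654.135ms @ 22/7 + 150.376ms (2/7)
7. 1804.511ms @ 24/7 + 150.376ms (2/7)
8. 1954.887ms @ 26/7 + 150.376ms (2/7)

note 2 onset = 1b = 526.316ms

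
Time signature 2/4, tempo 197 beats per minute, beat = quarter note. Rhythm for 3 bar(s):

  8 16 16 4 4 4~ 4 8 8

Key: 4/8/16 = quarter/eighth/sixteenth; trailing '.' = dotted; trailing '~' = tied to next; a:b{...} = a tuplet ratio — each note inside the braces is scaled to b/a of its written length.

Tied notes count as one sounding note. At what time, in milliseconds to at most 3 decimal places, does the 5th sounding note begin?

1. 0.0ms @ 0 + 152.284ms (1/2)
2. 152.284ms @ 1/2 + 76.142ms (1/4)
3. 228.426ms @ 3/4 + 76.142ms (1/4)
4. 304.569ms @ 1 + 304.569ms (1)
5. 609.137ms @ 2 + 304.569ms (1)
6. 913.706ms @ 3 + 609.137ms (2)
7. 1522.843ms @ 5 + 152.284ms (1/2)
8. 1675.127ms @ 11/2 + 152.284ms (1/2)

note 5 onset = 2b = 609.137ms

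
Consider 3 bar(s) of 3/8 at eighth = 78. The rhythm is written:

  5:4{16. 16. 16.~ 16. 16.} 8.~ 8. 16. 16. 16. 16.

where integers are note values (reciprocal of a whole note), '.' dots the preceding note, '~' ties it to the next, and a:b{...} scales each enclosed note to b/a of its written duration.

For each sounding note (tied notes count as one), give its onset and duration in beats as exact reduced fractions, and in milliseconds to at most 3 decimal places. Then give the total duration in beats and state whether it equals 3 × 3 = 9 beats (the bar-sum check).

1) 0.0ms=0b +461.538ms=3/5b
2) 461.538ms=3/5b +461.538ms=3/5b
3) 923.077ms=6/5b +923.077ms=6/5b
4) 1846.154ms=12/5b +461.538ms=3/5b
5) 2307.692ms=3b +2307.692ms=3b
6) 4615.385ms=6b +576.923ms=3/4b
7) 5192.308ms=27/4b +576.923ms=3/4b
8) 5769.231ms=15/2b +576.923ms=3/4b
9) 6346.154ms=33/4b +576.923ms=3/4b
Σ=9b of 9 (78bpm 3/8) — PASS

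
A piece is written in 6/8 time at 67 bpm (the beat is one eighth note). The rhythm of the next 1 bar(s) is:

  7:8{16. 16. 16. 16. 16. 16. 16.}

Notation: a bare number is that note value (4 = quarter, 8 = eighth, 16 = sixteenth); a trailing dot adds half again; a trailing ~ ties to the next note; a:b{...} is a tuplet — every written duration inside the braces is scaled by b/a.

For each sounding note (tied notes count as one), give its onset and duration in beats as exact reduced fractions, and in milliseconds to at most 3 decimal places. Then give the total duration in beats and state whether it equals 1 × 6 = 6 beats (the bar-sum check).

1) 0.0ms=0b +767.591ms=6/7b
2) 767.591ms=6/7b +767.591ms=6/7b
3) 1535.181ms=12/7b +767.591ms=6/7b
4) 2302.772ms=18/7b +767.591ms=6/7b
5) 3070.362ms=24/7b +767.591ms=6/7b
6) 3837.953ms=30/7b +767.591ms=6/7b
7) 4605.544ms=36/7b +767.591ms=6/7b
Σ=6b of 6 (67bpm 6/8) — PASS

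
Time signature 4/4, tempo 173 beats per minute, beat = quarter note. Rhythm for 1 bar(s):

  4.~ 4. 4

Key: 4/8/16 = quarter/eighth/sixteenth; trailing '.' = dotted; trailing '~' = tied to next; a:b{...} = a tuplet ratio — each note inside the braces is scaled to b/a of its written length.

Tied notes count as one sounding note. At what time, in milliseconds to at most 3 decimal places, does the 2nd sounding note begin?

note 2 onset = 3b = 1040.462ms

1. 0.0ms @ 0 + 1040.462ms (3)
2. 1040.462ms @ 3 + 346.821ms (1)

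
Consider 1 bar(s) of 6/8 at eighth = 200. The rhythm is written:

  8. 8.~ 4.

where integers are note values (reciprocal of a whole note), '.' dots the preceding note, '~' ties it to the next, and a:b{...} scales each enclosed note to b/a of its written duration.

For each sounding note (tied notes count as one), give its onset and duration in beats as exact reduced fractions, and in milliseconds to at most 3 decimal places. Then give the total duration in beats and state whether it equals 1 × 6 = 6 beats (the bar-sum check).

1) 0.0ms=0b +450.0ms=3/2b
2) 450.0ms=3/2b +1350.0ms=9/2b
Σ=6b of 6 (200bpm 6/8) — PASS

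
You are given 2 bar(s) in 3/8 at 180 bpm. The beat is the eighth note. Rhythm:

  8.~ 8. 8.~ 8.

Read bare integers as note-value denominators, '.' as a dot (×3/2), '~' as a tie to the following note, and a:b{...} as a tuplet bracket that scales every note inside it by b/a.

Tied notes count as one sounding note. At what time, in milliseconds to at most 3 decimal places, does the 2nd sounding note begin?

note 2 onset = 3b = 1000.0ms

1. 0.0ms @ 0 + 1000.0ms (3)
2. 1000.0ms @ 3 + 1000.0ms (3)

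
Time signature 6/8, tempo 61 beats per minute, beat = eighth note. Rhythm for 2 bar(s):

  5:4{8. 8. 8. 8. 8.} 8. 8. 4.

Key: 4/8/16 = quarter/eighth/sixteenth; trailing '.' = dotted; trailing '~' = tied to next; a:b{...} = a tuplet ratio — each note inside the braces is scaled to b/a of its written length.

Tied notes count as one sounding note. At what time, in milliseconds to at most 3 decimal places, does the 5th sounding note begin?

1. 0.0ms @ 0 + 1180.328ms (6/5)
2. 1180.328ms @ 6/5 + 1180.328ms (6/5)
3. 2360.656ms @ 12/5 + 1180.328ms (6/5)
4. 3540.984ms @ 18/5 + 1180.328ms (6/5)
5. 4721.311ms @ 24/5 + 1180.328ms (6/5)
6. 5901.639ms @ 6 + 1475.41ms (3/2)
7. 7377.049ms @ 15/2 + 1475.41ms (3/2)
8. 8852.459ms @ 9 + 2950.82ms (3)

note 5 onset = 24/5b = 4721.311ms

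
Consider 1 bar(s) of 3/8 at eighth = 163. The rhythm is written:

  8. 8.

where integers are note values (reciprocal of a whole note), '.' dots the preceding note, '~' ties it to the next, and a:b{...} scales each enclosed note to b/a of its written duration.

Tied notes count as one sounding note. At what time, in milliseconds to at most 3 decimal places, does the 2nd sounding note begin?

1. 0.0ms @ 0 + 552.147ms (3/2)
2. 552.147ms @ 3/2 + 552.147ms (3/2)

note 2 onset = 3/2b = 552.147ms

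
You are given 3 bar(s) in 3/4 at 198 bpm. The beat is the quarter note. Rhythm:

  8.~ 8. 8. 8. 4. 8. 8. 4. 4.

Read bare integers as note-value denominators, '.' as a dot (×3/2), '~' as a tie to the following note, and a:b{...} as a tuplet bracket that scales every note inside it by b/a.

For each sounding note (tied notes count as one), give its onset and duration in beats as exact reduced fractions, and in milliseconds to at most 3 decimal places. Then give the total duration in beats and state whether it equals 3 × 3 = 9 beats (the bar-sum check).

1) 0.0ms=0b +454.545ms=3/2b
2) 454.545ms=3/2b +227.273ms=3/4b
3) 681.818ms=9/4b +227.273ms=3/4b
4) 909.091ms=3b +454.545ms=3/2b
5) 1363.636ms=9/2b +227.273ms=3/4b
6) 1590.909ms=21/4b +227.273ms=3/4b
7) 1818.182ms=6b +454.545ms=3/2b
8) 2272.727ms=15/2b +454.545ms=3/2b
Σ=9b of 9 (198bpm 3/4) — PASS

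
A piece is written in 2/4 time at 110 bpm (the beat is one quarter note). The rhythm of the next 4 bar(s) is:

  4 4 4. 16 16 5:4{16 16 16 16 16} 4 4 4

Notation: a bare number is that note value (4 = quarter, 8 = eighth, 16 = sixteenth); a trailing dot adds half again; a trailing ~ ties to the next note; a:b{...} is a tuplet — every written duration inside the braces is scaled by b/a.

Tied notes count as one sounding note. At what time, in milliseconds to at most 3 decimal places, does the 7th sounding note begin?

1. 0.0ms @ 0 + 545.455ms (1)
2. 545.455ms @ 1 + 545.455ms (1)
3. 1090.909ms @ 2 + 818.182ms (3/2)
4. 1909.091ms @ 7/2 + 136.364ms (1/4)
5. 2045.455ms @ 15/4 + 136.364ms (1/4)
6. 2181.818ms @ 4 + 109.091ms (1/5)
7. 2290.909ms @ 21/5 + 109.091ms (1/5)
8. 2400.0ms @ 22/5 + 109.091ms (1/5)
9. 2509.091ms @ 23/5 + 109.091ms (1/5)
10. 2618.182ms @ 24/5 + 109.091ms (1/5)
11. 2727.273ms @ 5 + 545.455ms (1)
12. 3272.727ms @ 6 + 545.455ms (1)
13. 3818.182ms @ 7 + 545.455ms (1)

note 7 onset = 21/5b = 2290.909ms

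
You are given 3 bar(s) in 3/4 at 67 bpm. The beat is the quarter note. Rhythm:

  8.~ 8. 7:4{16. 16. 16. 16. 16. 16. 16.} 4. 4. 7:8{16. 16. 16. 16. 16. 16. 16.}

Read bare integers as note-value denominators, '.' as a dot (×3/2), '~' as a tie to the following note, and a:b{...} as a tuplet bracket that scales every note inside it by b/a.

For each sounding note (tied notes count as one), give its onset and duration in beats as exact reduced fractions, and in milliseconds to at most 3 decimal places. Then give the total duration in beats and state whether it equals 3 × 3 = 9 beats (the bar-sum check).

1) 0.0ms=0b +1343.284ms=3/2b
2) 1343.284ms=3/2b +191.898ms=3/14b
3) 1535.181ms=12/7b +191.898ms=3/14b
4) 1727.079ms=27/14b +191.898ms=3/14b
5) 1918.977ms=15/7b +191.898ms=3/14b
6) 2110.874ms=33/14b +191.898ms=3/14b
7) 2302.772ms=18/7b +191.898ms=3/14b
8) 2494.67ms=39/14b +191.898ms=3/14b
9) 2686.567ms=3b +1343.284ms=3/2b
10) 4029.851ms=9/2b +1343.284ms=3/2b
11) 5373.134ms=6b +383.795ms=3/7b
12) 5756.93ms=45/7b +383.795ms=3/7b
13) 6140.725ms=48/7b +383.795ms=3/7b
14) 6524.52ms=51/7b +383.795ms=3/7b
15) 6908.316ms=54/7b +383.795ms=3/7b
16) 7292.111ms=57/7b +383.795ms=3/7b
17) 7675.906ms=60/7b +383.795ms=3/7b
Σ=9b of 9 (67bpm 3/4) — PASS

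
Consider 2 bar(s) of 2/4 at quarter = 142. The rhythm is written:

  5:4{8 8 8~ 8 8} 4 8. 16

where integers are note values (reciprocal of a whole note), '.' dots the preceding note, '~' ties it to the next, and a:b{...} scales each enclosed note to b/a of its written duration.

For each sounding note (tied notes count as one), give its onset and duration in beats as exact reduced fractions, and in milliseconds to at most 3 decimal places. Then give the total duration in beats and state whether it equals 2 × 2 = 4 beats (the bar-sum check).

1) 0.0ms=0b +169.014ms=2/5b
2) 169.014ms=2/5b +169.014ms=2/5b
3) 338.028ms=4/5b +338.028ms=4/5b
4) 676.056ms=8/5b +169.014ms=2/5b
5) 845.07ms=2b +422.535ms=1b
6) 1267.606ms=3b +316.901ms=3/4b
7) 1584.507ms=15/4b +105.634ms=1/4b
Σ=4b of 4 (142bpm 2/4) — PASS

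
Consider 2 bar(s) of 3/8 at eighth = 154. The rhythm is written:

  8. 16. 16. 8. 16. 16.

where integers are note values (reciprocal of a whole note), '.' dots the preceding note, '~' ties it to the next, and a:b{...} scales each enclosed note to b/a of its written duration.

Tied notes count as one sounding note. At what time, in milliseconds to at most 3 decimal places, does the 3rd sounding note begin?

note 3 onset = 9/4b = 876.623ms

1. 0.0ms @ 0 + 584.416ms (3/2)
2. 584.416ms @ 3/2 + 292.208ms (3/4)
3. 876.623ms @ 9/4 + 292.208ms (3/4)
4. 1168.831ms @ 3 + 584.416ms (3/2)
5. 1753.247ms @ 9/2 + 292.208ms (3/4)
6. 2045.455ms @ 21/4 + 292.208ms (3/4)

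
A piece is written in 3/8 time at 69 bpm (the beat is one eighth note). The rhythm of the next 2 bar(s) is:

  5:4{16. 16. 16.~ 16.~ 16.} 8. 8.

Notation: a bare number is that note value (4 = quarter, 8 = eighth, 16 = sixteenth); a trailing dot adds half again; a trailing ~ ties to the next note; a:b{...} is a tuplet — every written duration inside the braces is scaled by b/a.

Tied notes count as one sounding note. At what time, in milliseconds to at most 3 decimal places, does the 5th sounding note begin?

1. 0.0ms @ 0 + 521.739ms (3/5)
2. 521.739ms @ 3/5 + 521.739ms (3/5)
3. 1043.478ms @ 6/5 + 1565.217ms (9/5)
4. 2608.696ms @ 3 + 1304.348ms (3/2)
5. 3913.043ms @ 9/2 + 1304.348ms (3/2)

note 5 onset = 9/2b = 3913.043ms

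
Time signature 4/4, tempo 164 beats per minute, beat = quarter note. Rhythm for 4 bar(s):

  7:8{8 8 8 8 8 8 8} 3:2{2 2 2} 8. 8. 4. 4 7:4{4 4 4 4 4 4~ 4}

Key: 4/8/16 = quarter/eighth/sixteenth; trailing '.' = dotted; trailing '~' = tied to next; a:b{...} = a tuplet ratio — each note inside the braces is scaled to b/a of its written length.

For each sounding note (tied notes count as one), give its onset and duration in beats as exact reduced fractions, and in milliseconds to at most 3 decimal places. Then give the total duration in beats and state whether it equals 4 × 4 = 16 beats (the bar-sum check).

1) 0.0ms=0b +209.059ms=4/7b
2) 209.059ms=4/7b +209.059ms=4/7b
3) 418.118ms=8/7b +209.059ms=4/7b
4) 627.178ms=12/7b +209.059ms=4/7b
5) 836.237ms=16/7b +209.059ms=4/7b
6) 1045.296ms=20/7b +209.059ms=4/7b
7) 1254.355ms=24/7b +209.059ms=4/7b
8) 1463.415ms=4b +487.805ms=4/3b
9) 1951.22ms=16/3b +487.805ms=4/3b
10) 2439.024ms=20/3b +487.805ms=4/3b
11) 2926.829ms=8b +274.39ms=3/4b
12) 3201.22ms=35/4b +274.39ms=3/4b
13) 3475.61ms=19/2b +548.78ms=3/2b
14) 4024.39ms=11b +365.854ms=1b
15) 4390.244ms=12b +209.059ms=4/7b
16) 4599.303ms=88/7b +209.059ms=4/7b
17) 4808.362ms=92/7b +209.059ms=4/7b
18) 5017.422ms=96/7b +209.059ms=4/7b
19) 5226.481ms=100/7b +209.059ms=4/7b
20) 5435.54ms=104/7b +418.118ms=8/7b
Σ=16b of 16 (164bpm 4/4) — PASS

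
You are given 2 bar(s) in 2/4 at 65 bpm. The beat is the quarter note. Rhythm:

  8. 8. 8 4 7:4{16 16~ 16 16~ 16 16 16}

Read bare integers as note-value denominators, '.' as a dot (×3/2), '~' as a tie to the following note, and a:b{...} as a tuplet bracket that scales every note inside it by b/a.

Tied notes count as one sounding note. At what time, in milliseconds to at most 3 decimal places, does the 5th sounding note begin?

1. 0.0ms @ 0 + 692.308ms (3/4)
2. 692.308ms @ 3/4 + 692.308ms (3/4)
3. 1384.615ms @ 3/2 + 461.538ms (1/2)
4. 1846.154ms @ 2 + 923.077ms (1)
5. 2769.231ms @ 3 + 131.868ms (1/7)
6. 2901.099ms @ 22/7 + 263.736ms (2/7)
7. 3164.835ms @ 24/7 + 263.736ms (2/7)
8. 3428.571ms @ 26/7 + 131.868ms (1/7)
9. 3560.44ms @ 27/7 + 131.868ms (1/7)

note 5 onset = 3b = 2769.231ms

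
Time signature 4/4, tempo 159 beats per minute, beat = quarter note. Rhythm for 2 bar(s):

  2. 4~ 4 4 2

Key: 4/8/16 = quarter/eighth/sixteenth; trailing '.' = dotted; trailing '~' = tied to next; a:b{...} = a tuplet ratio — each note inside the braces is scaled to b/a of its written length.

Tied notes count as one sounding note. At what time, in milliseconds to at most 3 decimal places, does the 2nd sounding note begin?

note 2 onset = 3b = 1132.075ms

1. 0.0ms @ 0 + 1132.075ms (3)
2. 1132.075ms @ 3 + 754.717ms (2)
3. 1886.792ms @ 5 + 377.358ms (1)
4. 2264.151ms @ 6 + 754.717ms (2)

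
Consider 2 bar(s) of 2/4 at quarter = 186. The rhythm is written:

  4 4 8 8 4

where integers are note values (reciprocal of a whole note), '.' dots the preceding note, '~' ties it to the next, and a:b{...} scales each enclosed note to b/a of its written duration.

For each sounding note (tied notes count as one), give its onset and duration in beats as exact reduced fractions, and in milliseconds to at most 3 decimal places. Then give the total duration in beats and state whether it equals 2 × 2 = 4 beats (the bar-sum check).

1) 0.0ms=0b +322.581ms=1b
2) 322.581ms=1b +322.581ms=1b
3) 645.161ms=2b +161.29ms=1/2b
4) 806.452ms=5/2b +161.29ms=1/2b
5) 967.742ms=3b +322.581ms=1b
Σ=4b of 4 (186bpm 2/4) — PASS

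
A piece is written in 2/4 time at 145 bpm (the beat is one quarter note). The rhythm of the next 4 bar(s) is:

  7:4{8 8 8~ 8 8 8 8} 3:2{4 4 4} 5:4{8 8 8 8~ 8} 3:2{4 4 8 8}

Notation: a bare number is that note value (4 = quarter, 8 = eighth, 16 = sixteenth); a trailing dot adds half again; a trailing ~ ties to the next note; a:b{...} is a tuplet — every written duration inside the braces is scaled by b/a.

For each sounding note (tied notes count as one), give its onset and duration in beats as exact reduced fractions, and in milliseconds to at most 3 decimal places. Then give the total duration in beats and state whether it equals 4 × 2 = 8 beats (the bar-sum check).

1) 0.0ms=0b +118.227ms=2/7b
2) 118.227ms=2/7b +118.227ms=2/7b
3) 236.453ms=4/7b +236.453ms=4/7b
4) 472.906ms=8/7b +118.227ms=2/7b
5) 591.133ms=10/7b +118.227ms=2/7b
6) 709.36ms=12/7b +118.227ms=2/7b
7) 827.586ms=2b +275.862ms=2/3b
8) 1103.448ms=8/3b +275.862ms=2/3b
9) 1379.31ms=10/3b +275.862ms=2/3b
10) 1655.172ms=4b +165.517ms=2/5b
11) 1820.69ms=22/5b +165.517ms=2/5b
12) 1986.207ms=24/5b +165.517ms=2/5b
13) 2151.724ms=26/5b +331.034ms=4/5b
14) 2482.759ms=6b +275.862ms=2/3b
15) 2758.621ms=20/3b +275.862ms=2/3b
16) 3034.483ms=22/3b +137.931ms=1/3b
17) 3172.414ms=23/3b +137.931ms=1/3b
Σ=8b of 8 (145bpm 2/4) — PASS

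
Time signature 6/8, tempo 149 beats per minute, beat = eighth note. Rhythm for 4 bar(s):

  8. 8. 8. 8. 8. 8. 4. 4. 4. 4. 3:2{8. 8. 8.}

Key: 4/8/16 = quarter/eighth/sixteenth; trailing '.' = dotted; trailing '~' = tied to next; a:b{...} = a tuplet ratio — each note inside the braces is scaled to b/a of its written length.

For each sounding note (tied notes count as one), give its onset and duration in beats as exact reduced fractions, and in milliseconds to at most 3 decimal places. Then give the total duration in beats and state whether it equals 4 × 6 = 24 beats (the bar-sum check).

1) 0.0ms=0b +604.027ms=3/2b
2) 604.027ms=3/2b +604.027ms=3/2b
3) 1208.054ms=3b +604.027ms=3/2b
4) 1812.081ms=9/2b +604.027ms=3/2b
5) 2416.107ms=6b +604.027ms=3/2b
6) 3020.134ms=15/2b +604.027ms=3/2b
7) 3624.161ms=9b +1208.054ms=3b
8) 4832.215ms=12b +1208.054ms=3b
9) 6040.268ms=15b +1208.054ms=3b
10) 7248.322ms=18b +1208.054ms=3b
11) 8456.376ms=21b +402.685ms=1b
12) 8859.06ms=22b +402.685ms=1b
13) 9261.745ms=23b +402.685ms=1b
Σ=24b of 24 (149bpm 6/8) — PASS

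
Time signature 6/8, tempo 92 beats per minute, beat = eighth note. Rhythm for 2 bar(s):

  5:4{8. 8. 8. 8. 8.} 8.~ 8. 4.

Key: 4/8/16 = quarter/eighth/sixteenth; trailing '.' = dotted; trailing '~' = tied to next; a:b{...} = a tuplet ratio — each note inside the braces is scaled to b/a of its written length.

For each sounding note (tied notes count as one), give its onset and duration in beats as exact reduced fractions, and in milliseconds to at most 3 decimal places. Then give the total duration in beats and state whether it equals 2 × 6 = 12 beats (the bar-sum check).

1) 0.0ms=0b +782.609ms=6/5b
2) 782.609ms=6/5b +782.609ms=6/5b
3) 1565.217ms=12/5b +782.609ms=6/5b
4) 2347.826ms=18/5b +782.609ms=6/5b
5) 3130.435ms=24/5b +782.609ms=6/5b
6) 3913.043ms=6b +1956.522ms=3b
7) 5869.565ms=9b +1956.522ms=3b
Σ=12b of 12 (92bpm 6/8) — PASS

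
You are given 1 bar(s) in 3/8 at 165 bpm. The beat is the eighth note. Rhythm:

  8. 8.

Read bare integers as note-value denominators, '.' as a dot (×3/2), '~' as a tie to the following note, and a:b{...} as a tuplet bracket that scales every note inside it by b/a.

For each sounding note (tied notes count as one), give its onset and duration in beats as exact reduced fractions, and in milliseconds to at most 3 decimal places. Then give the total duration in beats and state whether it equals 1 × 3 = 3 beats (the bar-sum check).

1) 0.0ms=0b +545.455ms=3/2b
2) 545.455ms=3/2b +545.455ms=3/2b
Σ=3b of 3 (165bpm 3/8) — PASS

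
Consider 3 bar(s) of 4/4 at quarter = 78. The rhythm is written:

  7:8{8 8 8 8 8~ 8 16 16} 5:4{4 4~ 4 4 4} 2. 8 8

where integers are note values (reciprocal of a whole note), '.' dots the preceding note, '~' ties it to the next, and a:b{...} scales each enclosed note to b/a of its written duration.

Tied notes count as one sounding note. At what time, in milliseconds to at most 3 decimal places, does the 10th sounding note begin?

note 10 onset = 32/5b = 4923.077ms

1. 0.0ms @ 0 + 439.56ms (4/7)
2. 439.56ms @ 4/7 + 439.56ms (4/7)
3. 879.121ms @ 8/7 + 439.56ms (4/7)
4. 1318.681ms @ 12/7 + 439.56ms (4/7)
5. 1758.242ms @ 16/7 + 879.121ms (8/7)
6. 2637.363ms @ 24/7 + 219.78ms (2/7)
7. 2857.143ms @ 26/7 + 219.78ms (2/7)
8. 3076.923ms @ 4 + 615.385ms (4/5)
9. 3692.308ms @ 24/5 + 1230.769ms (8/5)
10. 4923.077ms @ 32/5 + 615.385ms (4/5)
11. 5538.462ms @ 36/5 + 615.385ms (4/5)
12. 6153.846ms @ 8 + 2307.692ms (3)
13. 8461.538ms @ 11 + 384.615ms (1/2)
14. 8846.154ms @ 23/2 + 384.615ms (1/2)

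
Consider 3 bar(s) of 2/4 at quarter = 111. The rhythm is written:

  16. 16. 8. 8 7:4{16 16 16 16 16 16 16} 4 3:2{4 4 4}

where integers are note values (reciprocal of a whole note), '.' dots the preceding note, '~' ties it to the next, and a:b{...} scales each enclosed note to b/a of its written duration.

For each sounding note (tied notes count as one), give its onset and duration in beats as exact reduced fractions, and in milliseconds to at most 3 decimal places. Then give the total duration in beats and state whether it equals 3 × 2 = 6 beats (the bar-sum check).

1) 0.0ms=0b +202.703ms=3/8b
2) 202.703ms=3/8b +202.703ms=3/8b
3) 405.405ms=3/4b +405.405ms=3/4b
4) 810.811ms=3/2b +270.27ms=1/2b
5) 1081.081ms=2b +77.22ms=1/7b
6) 1158.301ms=15/7b +77.22ms=1/7b
7) 1235.521ms=16/7b +77.22ms=1/7b
8) 1312.741ms=17/7b +77.22ms=1/7b
9) 1389.961ms=18/7b +77.22ms=1/7b
10) 1467.181ms=19/7b +77.22ms=1/7b
11) 1544.402ms=20/7b +77.22ms=1/7b
12) 1621.622ms=3b +540.541ms=1b
13) 2162.162ms=4b +360.36ms=2/3b
14) 2522.523ms=14/3b +360.36ms=2/3b
15) 2882.883ms=16/3b +360.36ms=2/3b
Σ=6b of 6 (111bpm 2/4) — PASS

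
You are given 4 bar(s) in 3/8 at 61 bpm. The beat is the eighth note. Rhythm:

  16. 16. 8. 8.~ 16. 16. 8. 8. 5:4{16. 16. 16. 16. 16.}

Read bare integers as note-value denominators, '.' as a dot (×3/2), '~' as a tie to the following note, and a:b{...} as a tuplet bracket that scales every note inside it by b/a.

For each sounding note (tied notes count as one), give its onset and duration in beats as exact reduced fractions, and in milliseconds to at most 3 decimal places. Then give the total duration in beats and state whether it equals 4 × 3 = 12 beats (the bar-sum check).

1) 0.0ms=0b +737.705ms=3/4b
2) 737.705ms=3/4b +737.705ms=3/4b
3) 1475.41ms=3/2b +1475.41ms=3/2b
4) 2950.82ms=3b +2213.115ms=9/4b
5) 5163.934ms=21/4b +737.705ms=3/4b
6) 5901.639ms=6b +1475.41ms=3/2b
7) 7377.049ms=15/2b +1475.41ms=3/2b
8) 8852.459ms=9b +590.164ms=3/5b
9) 9442.623ms=48/5b +590.164ms=3/5b
10) 10032.787ms=51/5b +590.164ms=3/5b
11) 10622.951ms=54/5b +590.164ms=3/5b
12) 11213.115ms=57/5b +590.164ms=3/5b
Σ=12b of 12 (61bpm 3/8) — PASS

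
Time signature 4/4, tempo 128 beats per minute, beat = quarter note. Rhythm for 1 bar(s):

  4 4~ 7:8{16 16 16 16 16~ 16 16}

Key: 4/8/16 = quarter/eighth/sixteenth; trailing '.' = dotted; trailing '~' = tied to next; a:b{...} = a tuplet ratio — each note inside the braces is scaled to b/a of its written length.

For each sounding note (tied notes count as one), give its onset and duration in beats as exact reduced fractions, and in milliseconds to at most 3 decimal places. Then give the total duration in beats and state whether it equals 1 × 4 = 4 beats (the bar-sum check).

1) 0.0ms=0b +468.75ms=1b
2) 468.75ms=1b +602.679ms=9/7b
3) 1071.429ms=16/7b +133.929ms=2/7b
4) 1205.357ms=18/7b +133.929ms=2/7b
5) 1339.286ms=20/7b +133.929ms=2/7b
6) 1473.214ms=22/7b +267.857ms=4/7b
7) 1741.071ms=26/7b +133.929ms=2/7b
Σ=4b of 4 (128bpm 4/4) — PASS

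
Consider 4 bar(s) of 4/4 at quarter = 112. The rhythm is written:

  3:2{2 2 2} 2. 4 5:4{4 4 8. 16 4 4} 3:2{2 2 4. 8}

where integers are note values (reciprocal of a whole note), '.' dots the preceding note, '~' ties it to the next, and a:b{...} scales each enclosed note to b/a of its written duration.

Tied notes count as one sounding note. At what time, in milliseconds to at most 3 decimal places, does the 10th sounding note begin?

1. 0.0ms @ 0 + 714.286ms (4/3)
2. 714.286ms @ 4/3 + 714.286ms (4/3)
3. 1428.571ms @ 8/3 + 714.286ms (4/3)
4. 2142.857ms @ 4 + 1607.143ms (3)
5. 3750.0ms @ 7 + 535.714ms (1)
6. 4285.714ms @ 8 + 428.571ms (4/5)
7. 4714.286ms @ 44/5 + 428.571ms (4/5)
8. 5142.857ms @ 48/5 + 321.429ms (3/5)
9. 5464.286ms @ 51/5 + 107.143ms (1/5)
10. 5571.429ms @ 52/5 + 428.571ms (4/5)
11. 6000.0ms @ 56/5 + 428.571ms (4/5)
12. 6428.571ms @ 12 + 714.286ms (4/3)
13. 7142.857ms @ 40/3 + 714.286ms (4/3)
14. 7857.143ms @ 44/3 + 535.714ms (1)
15. 8392.857ms @ 47/3 + 178.571ms (1/3)

note 10 onset = 52/5b = 5571.429ms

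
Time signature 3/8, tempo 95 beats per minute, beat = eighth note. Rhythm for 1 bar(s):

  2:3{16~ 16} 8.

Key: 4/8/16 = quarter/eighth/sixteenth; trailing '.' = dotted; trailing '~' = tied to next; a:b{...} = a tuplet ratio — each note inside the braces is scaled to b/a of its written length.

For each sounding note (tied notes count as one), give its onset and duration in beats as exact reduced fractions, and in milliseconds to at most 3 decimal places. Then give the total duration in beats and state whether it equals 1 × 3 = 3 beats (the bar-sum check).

1) 0.0ms=0b +947.368ms=3/2b
2) 947.368ms=3/2b +947.368ms=3/2b
Σ=3b of 3 (95bpm 3/8) — PASS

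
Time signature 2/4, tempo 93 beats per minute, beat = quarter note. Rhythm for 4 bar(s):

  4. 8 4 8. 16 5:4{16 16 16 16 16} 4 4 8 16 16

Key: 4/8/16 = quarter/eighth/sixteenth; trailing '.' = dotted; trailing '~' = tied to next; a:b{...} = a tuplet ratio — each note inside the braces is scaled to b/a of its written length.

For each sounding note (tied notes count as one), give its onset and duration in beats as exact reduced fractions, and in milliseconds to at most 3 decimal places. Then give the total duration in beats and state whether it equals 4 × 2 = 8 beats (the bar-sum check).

1) 0.0ms=0b +967.742ms=3/2b
2) 967.742ms=3/2b +322.581ms=1/2b
3) 1290.323ms=2b +645.161ms=1b
4) 1935.484ms=3b +483.871ms=3/4b
5) 2419.355ms=15/4b +161.29ms=1/4b
6) 2580.645ms=4b +129.032ms=1/5b
7) 2709.677ms=21/5b +129.032ms=1/5b
8) 2838.71ms=22/5b +129.032ms=1/5b
9) 2967.742ms=23/5b +129.032ms=1/5b
10) 3096.774ms=24/5b +129.032ms=1/5b
11) 3225.806ms=5b +645.161ms=1b
12) 3870.968ms=6b +645.161ms=1b
13) 4516.129ms=7b +322.581ms=1/2b
14) 4838.71ms=15/2b +161.29ms=1/4b
15) 5000.0ms=31/4b +161.29ms=1/4b
Σ=8b of 8 (93bpm 2/4) — PASS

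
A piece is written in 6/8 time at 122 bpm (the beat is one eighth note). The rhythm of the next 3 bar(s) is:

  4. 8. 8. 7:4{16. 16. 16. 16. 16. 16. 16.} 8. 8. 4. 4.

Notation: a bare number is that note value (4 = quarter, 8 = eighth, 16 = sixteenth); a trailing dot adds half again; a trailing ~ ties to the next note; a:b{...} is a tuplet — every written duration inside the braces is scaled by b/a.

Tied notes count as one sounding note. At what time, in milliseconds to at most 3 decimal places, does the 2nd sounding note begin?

note 2 onset = 3b = 1475.41ms

1. 0.0ms @ 0 + 1475.41ms (3)
2. 1475.41ms @ 3 + 737.705ms (3/2)
3. 2213.115ms @ 9/2 + 737.705ms (3/2)
4. 2950.82ms @ 6 + 210.773ms (3/7)
5. 3161.593ms @ 45/7 + 210.773ms (3/7)
6. 3372.365ms @ 48/7 + 210.773ms (3/7)
7. 3583.138ms @ 51/7 + 210.773ms (3/7)
8. 3793.911ms @ 54/7 + 210.773ms (3/7)
9. 4004.684ms @ 57/7 + 210.773ms (3/7)
10. 4215.457ms @ 60/7 + 210.773ms (3/7)
11. 4426.23ms @ 9 + 737.705ms (3/2)
12. 5163.934ms @ 21/2 + 737.705ms (3/2)
13. 5901.639ms @ 12 + 1475.41ms (3)
14. 7377.049ms @ 15 + 1475.41ms (3)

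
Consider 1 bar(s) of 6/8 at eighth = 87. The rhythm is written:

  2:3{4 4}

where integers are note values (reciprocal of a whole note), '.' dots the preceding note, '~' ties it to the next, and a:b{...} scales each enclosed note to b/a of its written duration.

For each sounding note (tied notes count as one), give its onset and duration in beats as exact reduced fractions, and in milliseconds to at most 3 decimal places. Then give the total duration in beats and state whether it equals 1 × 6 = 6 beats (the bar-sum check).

1) 0.0ms=0b +2068.966ms=3b
2) 2068.966ms=3b +2068.966ms=3b
Σ=6b of 6 (87bpm 6/8) — PASS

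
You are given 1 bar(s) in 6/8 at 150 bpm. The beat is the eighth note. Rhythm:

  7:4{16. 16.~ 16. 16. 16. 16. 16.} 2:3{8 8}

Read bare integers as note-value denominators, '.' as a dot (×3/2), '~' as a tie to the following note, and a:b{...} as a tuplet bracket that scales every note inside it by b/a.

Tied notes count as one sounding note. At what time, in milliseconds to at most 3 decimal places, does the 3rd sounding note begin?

1. 0.0ms @ 0 + 171.429ms (3/7)
2. 171.429ms @ 3/7 + 342.857ms (6/7)
3. 514.286ms @ 9/7 + 171.429ms (3/7)
4. 685.714ms @ 12/7 + 171.429ms (3/7)
5. 857.143ms @ 15/7 + 171.429ms (3/7)
6. 1028.571ms @ 18/7 + 171.429ms (3/7)
7. 1200.0ms @ 3 + 600.0ms (3/2)
8. 1800.0ms @ 9/2 + 600.0ms (3/2)

note 3 onset = 9/7b = 514.286ms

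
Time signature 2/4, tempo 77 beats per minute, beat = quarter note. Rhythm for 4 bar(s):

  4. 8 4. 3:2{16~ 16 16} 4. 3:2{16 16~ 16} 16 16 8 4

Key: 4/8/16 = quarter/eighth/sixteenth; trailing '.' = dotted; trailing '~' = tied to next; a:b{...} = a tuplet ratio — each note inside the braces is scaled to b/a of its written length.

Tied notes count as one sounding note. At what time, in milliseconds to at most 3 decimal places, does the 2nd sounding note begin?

1. 0.0ms @ 0 + 1168.831ms (3/2)
2. 1168.831ms @ 3/2 + 389.61ms (1/2)
3. 1558.442ms @ 2 + 1168.831ms (3/2)
4. 2727.273ms @ 7/2 + 259.74ms (1/3)
5. 2987.013ms @ 23/6 + 129.87ms (1/6)
6. 3116.883ms @ 4 + 1168.831ms (3/2)
7. 4285.714ms @ 11/2 + 129.87ms (1/6)
8. 4415.584ms @ 17/3 + 259.74ms (1/3)
9. 4675.325ms @ 6 + 194.805ms (1/4)
10. 4870.13ms @ 25/4 + 194.805ms (1/4)
11. 5064.935ms @ 13/2 + 389.61ms (1/2)
12. 5454.545ms @ 7 + 779.221ms (1)

note 2 onset = 3/2b = 1168.831ms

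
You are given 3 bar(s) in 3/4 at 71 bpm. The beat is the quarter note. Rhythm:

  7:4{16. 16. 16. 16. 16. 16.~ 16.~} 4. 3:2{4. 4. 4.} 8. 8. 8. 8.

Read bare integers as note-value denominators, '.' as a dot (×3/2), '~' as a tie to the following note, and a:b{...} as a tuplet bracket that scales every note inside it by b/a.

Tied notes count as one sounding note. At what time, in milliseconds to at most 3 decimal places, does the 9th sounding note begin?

1. 0.0ms @ 0 + 181.087ms (3/14)
2. 181.087ms @ 3/14 + 181.087ms (3/14)
3. 362.173ms @ 3/7 + 181.087ms (3/14)
4. 543.26ms @ 9/14 + 181.087ms (3/14)
5. 724.346ms @ 6/7 + 181.087ms (3/14)
6. 905.433ms @ 15/14 + 1629.779ms (27/14)
7. 2535.211ms @ 3 + 845.07ms (1)
8. 3380.282ms @ 4 + 845.07ms (1)
9. 4225.352ms @ 5 + 845.07ms (1)
10. 5070.423ms @ 6 + 633.803ms (3/4)
11. 5704.225ms @ 27/4 + 633.803ms (3/4)
12. 6338.028ms @ 15/2 + 633.803ms (3/4)
13. 6971.831ms @ 33/4 + 633.803ms (3/4)

note 9 onset = 5b = 4225.352ms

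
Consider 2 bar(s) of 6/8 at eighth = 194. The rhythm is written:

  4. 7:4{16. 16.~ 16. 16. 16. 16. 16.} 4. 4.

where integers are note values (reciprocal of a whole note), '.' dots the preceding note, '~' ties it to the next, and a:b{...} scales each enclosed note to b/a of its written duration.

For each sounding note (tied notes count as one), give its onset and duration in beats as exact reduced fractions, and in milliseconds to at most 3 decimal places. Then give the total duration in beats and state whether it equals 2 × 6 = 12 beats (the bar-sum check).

1) 0.0ms=0b +927.835ms=3b
2) 927.835ms=3b +132.548ms=3/7b
3) 1060.383ms=24/7b +265.096ms=6/7b
4) 1325.479ms=30/7b +132.548ms=3/7b
5) 1458.027ms=33/7b +132.548ms=3/7b
6) 1590.574ms=36/7b +132.548ms=3/7b
7) 1723.122ms=39/7b +132.548ms=3/7b
8) 1855.67ms=6b +927.835ms=3b
9) 2783.505ms=9b +927.835ms=3b
Σ=12b of 12 (194bpm 6/8) — PASS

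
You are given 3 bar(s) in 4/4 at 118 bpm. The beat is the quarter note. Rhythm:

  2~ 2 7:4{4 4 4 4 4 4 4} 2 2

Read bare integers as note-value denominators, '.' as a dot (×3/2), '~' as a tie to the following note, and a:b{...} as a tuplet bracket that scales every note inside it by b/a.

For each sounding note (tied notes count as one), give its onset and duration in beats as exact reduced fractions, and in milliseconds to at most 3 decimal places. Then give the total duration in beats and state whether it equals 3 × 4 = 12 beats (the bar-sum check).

1) 0.0ms=0b +2033.898ms=4b
2) 2033.898ms=4b +290.557ms=4/7b
3) 2324.455ms=32/7b +290.557ms=4/7b
4) 2615.012ms=36/7b +290.557ms=4/7b
5) 2905.569ms=40/7b +290.557ms=4/7b
6) 3196.126ms=44/7b +290.557ms=4/7b
7) 3486.683ms=48/7b +290.557ms=4/7b
8) 3777.24ms=52/7b +290.557ms=4/7b
9) 4067.797ms=8b +1016.949ms=2b
10) 5084.746ms=10b +1016.949ms=2b
Σ=12b of 12 (118bpm 4/4) — PASS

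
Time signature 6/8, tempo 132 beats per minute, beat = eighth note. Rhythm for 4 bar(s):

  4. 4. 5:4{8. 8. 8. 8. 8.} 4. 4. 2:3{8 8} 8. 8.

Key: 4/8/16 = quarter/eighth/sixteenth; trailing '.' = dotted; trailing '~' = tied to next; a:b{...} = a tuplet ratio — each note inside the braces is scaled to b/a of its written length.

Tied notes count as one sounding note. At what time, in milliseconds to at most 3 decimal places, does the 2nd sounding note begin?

1. 0.0ms @ 0 + 1363.636ms (3)
2. 1363.636ms @ 3 + 1363.636ms (3)
3. 2727.273ms @ 6 + 545.455ms (6/5)
4. 3272.727ms @ 36/5 + 545.455ms (6/5)
5. 3818.182ms @ 42/5 + 545.455ms (6/5)
6. 4363.636ms @ 48/5 + 545.455ms (6/5)
7. 4909.091ms @ 54/5 + 545.455ms (6/5)
8. 5454.545ms @ 12 + 1363.636ms (3)
9. 6818.182ms @ 15 + 1363.636ms (3)
10. 8181.818ms @ 18 + 681.818ms (3/2)
11. 8863.636ms @ 39/2 + 681.818ms (3/2)
12. 9545.455ms @ 21 + 681.818ms (3/2)
13. 10227.273ms @ 45/2 + 681.818ms (3/2)

note 2 onset = 3b = 1363.636ms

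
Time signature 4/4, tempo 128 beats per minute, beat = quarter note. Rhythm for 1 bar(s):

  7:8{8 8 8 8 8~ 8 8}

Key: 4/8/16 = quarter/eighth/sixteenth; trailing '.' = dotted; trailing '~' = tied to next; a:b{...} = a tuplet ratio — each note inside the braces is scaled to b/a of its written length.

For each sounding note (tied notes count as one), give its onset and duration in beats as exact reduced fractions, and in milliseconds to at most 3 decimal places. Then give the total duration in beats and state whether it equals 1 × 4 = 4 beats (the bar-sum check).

1) 0.0ms=0b +267.857ms=4/7b
2) 267.857ms=4/7b +267.857ms=4/7b
3) 535.714ms=8/7b +267.857ms=4/7b
4) 803.571ms=12/7b +267.857ms=4/7b
5) 1071.429ms=16/7b +535.714ms=8/7b
6) 1607.143ms=24/7b +267.857ms=4/7b
Σ=4b of 4 (128bpm 4/4) — PASS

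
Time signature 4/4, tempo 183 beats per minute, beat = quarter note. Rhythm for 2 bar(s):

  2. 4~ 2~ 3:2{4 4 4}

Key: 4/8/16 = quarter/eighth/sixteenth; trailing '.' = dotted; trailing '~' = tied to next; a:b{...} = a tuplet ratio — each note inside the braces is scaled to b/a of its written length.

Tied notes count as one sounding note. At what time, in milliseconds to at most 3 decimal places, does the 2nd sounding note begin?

1. 0.0ms @ 0 + 983.607ms (3)
2. 983.607ms @ 3 + 1202.186ms (11/3)
3. 2185.792ms @ 20/3 + 218.579ms (2/3)
4. 2404.372ms @ 22/3 + 218.579ms (2/3)

note 2 onset = 3b = 983.607ms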